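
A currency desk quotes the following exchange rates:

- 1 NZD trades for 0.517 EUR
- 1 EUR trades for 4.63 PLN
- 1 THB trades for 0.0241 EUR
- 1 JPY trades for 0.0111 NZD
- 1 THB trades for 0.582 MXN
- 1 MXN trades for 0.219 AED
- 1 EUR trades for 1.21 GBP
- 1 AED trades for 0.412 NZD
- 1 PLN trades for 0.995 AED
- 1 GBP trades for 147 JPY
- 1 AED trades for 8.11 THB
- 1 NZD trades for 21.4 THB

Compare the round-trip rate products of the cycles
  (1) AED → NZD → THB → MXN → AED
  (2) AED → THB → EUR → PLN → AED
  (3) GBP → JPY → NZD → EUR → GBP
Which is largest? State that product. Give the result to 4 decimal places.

1.1238

(1) 0.412 × 21.4 × 0.582 × 0.219 = 1.12377
(2) 8.11 × 0.0241 × 4.63 × 0.995 = 0.90041
(3) 147 × 0.0111 × 0.517 × 1.21 = 1.02074
Highest is cycle (1) at 1.1238 (>1, arbitrage).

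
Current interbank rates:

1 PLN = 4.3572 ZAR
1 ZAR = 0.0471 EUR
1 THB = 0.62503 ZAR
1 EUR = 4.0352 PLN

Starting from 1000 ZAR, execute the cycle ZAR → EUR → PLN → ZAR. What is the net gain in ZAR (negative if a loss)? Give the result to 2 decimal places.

-171.88

1000 ZAR × 0.0471 = 47.1 EUR
47.1 EUR × 4.0352 = 190.05792 PLN
190.05792 PLN × 4.3572 = 828.120369024 ZAR
Net change: 828.120369024 − 1000 = -171.879630976 ZAR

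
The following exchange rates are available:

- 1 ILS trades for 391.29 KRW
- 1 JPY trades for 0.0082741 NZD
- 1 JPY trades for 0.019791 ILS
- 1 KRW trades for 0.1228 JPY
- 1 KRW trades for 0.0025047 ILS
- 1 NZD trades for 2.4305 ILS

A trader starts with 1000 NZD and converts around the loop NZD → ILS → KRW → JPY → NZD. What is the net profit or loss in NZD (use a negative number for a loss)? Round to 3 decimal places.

-33.697

1000 NZD × 2.4305 = 2430.5 ILS
2430.5 ILS × 391.29 = 951030.345 KRW
951030.345 KRW × 0.1228 = 116786.526366 JPY
116786.526366 JPY × 0.0082741 = 966.3033978049206 NZD
Net change: 966.3033978049206 − 1000 = -33.6966021950794 NZD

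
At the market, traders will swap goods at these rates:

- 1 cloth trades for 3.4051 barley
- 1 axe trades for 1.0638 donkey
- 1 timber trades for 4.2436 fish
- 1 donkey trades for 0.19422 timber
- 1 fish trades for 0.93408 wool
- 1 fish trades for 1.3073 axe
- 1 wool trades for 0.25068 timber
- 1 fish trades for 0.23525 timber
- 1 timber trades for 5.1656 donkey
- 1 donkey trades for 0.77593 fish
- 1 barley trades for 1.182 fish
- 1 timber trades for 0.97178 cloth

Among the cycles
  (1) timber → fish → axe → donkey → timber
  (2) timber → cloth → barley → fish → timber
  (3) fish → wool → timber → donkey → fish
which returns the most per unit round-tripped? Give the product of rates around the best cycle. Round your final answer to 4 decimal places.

1.1462

(1) 4.2436 × 1.3073 × 1.0638 × 0.19422 = 1.14621
(2) 0.97178 × 3.4051 × 1.182 × 0.23525 = 0.92012
(3) 0.93408 × 0.25068 × 5.1656 × 0.77593 = 0.93853
Highest is cycle (1) at 1.1462 (>1, arbitrage).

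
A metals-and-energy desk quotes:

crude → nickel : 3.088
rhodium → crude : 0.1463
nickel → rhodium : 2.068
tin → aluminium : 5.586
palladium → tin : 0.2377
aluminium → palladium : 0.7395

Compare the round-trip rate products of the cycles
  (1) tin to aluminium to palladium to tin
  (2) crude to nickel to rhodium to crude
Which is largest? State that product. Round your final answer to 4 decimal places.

0.9819

(1) 5.586 × 0.7395 × 0.2377 = 0.98190
(2) 3.088 × 2.068 × 0.1463 = 0.93427
Highest is cycle (1) at 0.9819 (≤1, no arbitrage).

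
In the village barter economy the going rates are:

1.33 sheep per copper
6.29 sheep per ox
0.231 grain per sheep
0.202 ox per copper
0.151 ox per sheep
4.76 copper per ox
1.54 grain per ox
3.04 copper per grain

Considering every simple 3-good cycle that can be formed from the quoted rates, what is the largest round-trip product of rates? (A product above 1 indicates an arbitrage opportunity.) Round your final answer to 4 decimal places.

sheep→ox→copper→sheep: 0.151 × 4.76 × 1.33 = 0.95595
grain→copper→ox→grain: 3.04 × 0.202 × 1.54 = 0.94568
sheep→grain→copper→sheep: 0.231 × 3.04 × 1.33 = 0.93398
Maximum is sheep→ox→copper→sheep at 0.9560; no arbitrage — every cycle loses value.

0.9560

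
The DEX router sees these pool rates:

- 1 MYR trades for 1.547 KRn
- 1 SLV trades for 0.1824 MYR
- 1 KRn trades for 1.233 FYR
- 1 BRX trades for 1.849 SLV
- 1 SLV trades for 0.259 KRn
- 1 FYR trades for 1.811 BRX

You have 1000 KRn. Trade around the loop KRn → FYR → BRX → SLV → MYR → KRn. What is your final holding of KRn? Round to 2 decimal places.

1165.02

1000 KRn × 1.233 = 1233 FYR
1233 FYR × 1.811 = 2232.963 BRX
2232.963 BRX × 1.849 = 4128.748587 SLV
4128.748587 SLV × 0.1824 = 753.0837422688 MYR
753.0837422688 MYR × 1.547 = 1165.0205492898336 KRn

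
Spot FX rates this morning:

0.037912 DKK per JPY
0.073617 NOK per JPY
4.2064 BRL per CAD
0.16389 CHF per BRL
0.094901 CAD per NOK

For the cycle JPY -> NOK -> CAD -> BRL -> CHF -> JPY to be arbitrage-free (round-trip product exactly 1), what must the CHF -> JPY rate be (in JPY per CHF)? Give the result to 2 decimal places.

207.63

Known legs of the cycle: 0.073617 × 0.094901 × 4.2064 × 0.16389 = 0.004816282227751879632
For no arbitrage the full-cycle product must be 1, so the missing rate is 1 / 0.004816282227751879632 ≈ 207.6290.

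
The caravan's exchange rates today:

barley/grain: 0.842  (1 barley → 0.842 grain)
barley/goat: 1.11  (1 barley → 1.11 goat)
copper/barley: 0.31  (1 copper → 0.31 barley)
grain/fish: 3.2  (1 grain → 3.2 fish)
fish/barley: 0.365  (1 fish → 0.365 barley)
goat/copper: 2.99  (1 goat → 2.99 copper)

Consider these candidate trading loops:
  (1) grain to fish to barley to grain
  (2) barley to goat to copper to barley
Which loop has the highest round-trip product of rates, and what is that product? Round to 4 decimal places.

(1) 3.2 × 0.365 × 0.842 = 0.98346
(2) 1.11 × 2.99 × 0.31 = 1.02886
Highest is cycle (2) at 1.0289 (>1, arbitrage).

1.0289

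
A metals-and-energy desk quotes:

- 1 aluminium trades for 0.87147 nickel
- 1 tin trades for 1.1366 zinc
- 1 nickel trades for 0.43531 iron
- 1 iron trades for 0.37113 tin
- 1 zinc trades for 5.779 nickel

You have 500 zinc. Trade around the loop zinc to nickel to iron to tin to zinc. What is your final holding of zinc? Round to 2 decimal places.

500 zinc × 5.779 = 2889.5 nickel
2889.5 nickel × 0.43531 = 1257.828245 iron
1257.828245 iron × 0.37113 = 466.81779656685 tin
466.81779656685 tin × 1.1366 = 530.58510757788171 zinc

530.59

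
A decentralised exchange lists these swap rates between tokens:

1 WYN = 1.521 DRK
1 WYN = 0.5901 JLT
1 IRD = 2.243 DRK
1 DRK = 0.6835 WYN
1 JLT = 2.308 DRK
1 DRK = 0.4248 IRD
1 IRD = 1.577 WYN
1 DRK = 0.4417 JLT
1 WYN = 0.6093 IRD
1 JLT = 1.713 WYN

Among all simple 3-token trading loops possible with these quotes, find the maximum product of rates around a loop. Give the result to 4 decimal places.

JLT→WYN→DRK→JLT: 1.713 × 1.521 × 0.4417 = 1.15084
WYN→DRK→IRD→WYN: 1.521 × 0.4248 × 1.577 = 1.01893
WYN→IRD→DRK→WYN: 0.6093 × 2.243 × 0.6835 = 0.93411
JLT→DRK→WYN→JLT: 2.308 × 0.6835 × 0.5901 = 0.93089
Maximum is JLT→WYN→DRK→JLT at 1.1508; arbitrage exists.

1.1508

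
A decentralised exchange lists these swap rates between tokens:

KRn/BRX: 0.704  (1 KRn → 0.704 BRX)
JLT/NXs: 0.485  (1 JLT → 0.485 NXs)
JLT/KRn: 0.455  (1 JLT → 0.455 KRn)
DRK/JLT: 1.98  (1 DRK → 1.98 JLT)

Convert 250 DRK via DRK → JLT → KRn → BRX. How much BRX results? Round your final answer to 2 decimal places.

250 DRK × 1.98 = 495 JLT
495 JLT × 0.455 = 225.225 KRn
225.225 KRn × 0.704 = 158.5584 BRX

158.56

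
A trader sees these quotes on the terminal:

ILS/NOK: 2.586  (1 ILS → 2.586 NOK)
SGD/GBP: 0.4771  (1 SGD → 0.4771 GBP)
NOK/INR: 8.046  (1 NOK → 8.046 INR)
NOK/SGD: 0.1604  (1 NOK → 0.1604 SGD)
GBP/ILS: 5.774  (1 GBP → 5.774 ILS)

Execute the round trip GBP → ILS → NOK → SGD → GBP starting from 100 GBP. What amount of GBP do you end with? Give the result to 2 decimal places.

114.27

100 GBP × 5.774 = 577.4 ILS
577.4 ILS × 2.586 = 1493.1564 NOK
1493.1564 NOK × 0.1604 = 239.50228656 SGD
239.50228656 SGD × 0.4771 = 114.266540917776 GBP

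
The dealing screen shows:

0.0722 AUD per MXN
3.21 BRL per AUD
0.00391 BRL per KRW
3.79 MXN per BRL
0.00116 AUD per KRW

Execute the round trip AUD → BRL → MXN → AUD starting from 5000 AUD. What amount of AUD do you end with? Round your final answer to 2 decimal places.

4391.89

5000 AUD × 3.21 = 16050 BRL
16050 BRL × 3.79 = 60829.5 MXN
60829.5 MXN × 0.0722 = 4391.8899 AUD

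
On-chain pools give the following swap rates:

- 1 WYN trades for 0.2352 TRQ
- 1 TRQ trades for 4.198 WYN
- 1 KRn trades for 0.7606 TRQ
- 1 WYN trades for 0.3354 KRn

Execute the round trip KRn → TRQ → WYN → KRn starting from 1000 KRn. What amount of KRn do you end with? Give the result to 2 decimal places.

1000 KRn × 0.7606 = 760.6 TRQ
760.6 TRQ × 4.198 = 3192.9988 WYN
3192.9988 WYN × 0.3354 = 1070.93179752 KRn

1070.93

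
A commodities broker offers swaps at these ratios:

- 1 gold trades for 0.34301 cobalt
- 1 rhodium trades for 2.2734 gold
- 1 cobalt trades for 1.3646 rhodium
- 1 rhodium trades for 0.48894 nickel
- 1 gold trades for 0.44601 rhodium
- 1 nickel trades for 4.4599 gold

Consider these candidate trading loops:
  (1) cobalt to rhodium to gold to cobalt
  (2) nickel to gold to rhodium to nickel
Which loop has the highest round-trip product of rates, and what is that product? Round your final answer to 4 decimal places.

1.0641

(1) 1.3646 × 2.2734 × 0.34301 = 1.06411
(2) 4.4599 × 0.44601 × 0.48894 = 0.97258
Highest is cycle (1) at 1.0641 (>1, arbitrage).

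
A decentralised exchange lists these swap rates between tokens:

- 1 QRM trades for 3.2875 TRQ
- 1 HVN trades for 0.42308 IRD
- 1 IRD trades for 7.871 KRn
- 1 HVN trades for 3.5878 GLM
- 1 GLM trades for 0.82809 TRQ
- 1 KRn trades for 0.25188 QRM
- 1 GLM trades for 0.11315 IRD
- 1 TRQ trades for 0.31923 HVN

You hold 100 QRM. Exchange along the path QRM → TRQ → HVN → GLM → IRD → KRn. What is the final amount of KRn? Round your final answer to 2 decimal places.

100 QRM × 3.2875 = 328.75 TRQ
328.75 TRQ × 0.31923 = 104.9468625 HVN
104.9468625 HVN × 3.5878 = 376.5283532775 GLM
376.5283532775 GLM × 0.11315 = 42.604183173349125 IRD
42.604183173349125 IRD × 7.871 = 335.337525757430962875 KRn

335.34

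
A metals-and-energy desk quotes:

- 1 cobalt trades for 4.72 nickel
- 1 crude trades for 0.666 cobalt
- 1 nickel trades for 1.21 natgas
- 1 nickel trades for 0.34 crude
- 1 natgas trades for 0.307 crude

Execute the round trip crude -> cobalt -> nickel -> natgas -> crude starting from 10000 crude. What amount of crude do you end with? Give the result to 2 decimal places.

10000 crude × 0.666 = 6660 cobalt
6660 cobalt × 4.72 = 31435.2 nickel
31435.2 nickel × 1.21 = 38036.592 natgas
38036.592 natgas × 0.307 = 11677.233744 crude

11677.23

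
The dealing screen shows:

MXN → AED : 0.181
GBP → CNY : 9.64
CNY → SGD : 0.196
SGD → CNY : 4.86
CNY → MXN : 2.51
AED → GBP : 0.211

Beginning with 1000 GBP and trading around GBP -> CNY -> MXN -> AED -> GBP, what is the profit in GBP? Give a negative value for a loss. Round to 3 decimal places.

-75.915

1000 GBP × 9.64 = 9640 CNY
9640 CNY × 2.51 = 24196.4 MXN
24196.4 MXN × 0.181 = 4379.5484 AED
4379.5484 AED × 0.211 = 924.0847124 GBP
Net change: 924.0847124 − 1000 = -75.9152876 GBP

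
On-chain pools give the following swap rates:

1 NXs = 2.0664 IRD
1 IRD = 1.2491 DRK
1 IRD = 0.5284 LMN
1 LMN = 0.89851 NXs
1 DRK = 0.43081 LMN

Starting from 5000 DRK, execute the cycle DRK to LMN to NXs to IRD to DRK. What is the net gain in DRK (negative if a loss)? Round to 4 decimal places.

-4.3696

5000 DRK × 0.43081 = 2154.05 LMN
2154.05 LMN × 0.89851 = 1935.4354655 NXs
1935.4354655 NXs × 2.0664 = 3999.3838459092 IRD
3999.3838459092 IRD × 1.2491 = 4995.63036192518172 DRK
Net change: 4995.63036192518172 − 5000 = -4.36963807481828 DRK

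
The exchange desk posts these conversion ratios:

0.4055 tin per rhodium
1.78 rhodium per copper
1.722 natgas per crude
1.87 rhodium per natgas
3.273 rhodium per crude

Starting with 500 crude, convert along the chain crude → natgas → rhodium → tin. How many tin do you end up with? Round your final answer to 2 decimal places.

652.88

500 crude × 1.722 = 861 natgas
861 natgas × 1.87 = 1610.07 rhodium
1610.07 rhodium × 0.4055 = 652.883385 tin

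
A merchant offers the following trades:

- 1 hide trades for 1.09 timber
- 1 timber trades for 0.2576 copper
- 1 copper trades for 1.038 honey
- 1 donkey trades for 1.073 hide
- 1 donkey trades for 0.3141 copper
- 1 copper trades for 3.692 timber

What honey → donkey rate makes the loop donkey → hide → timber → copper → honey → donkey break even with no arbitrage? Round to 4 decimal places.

Known legs of the cycle: 1.073 × 1.09 × 0.2576 × 1.038 = 0.312729918816
For no arbitrage the full-cycle product must be 1, so the missing rate is 1 / 0.312729918816 ≈ 3.197647.

3.1976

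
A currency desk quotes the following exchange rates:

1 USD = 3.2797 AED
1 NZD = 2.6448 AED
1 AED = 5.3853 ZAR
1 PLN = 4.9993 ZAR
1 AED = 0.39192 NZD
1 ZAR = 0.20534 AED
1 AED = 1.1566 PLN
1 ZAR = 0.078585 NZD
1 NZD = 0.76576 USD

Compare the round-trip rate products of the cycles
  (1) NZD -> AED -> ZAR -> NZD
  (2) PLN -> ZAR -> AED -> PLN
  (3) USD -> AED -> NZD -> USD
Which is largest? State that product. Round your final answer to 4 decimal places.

(1) 2.6448 × 5.3853 × 0.078585 = 1.11929
(2) 4.9993 × 0.20534 × 1.1566 = 1.18731
(3) 3.2797 × 0.39192 × 0.76576 = 0.98429
Highest is cycle (2) at 1.1873 (>1, arbitrage).

1.1873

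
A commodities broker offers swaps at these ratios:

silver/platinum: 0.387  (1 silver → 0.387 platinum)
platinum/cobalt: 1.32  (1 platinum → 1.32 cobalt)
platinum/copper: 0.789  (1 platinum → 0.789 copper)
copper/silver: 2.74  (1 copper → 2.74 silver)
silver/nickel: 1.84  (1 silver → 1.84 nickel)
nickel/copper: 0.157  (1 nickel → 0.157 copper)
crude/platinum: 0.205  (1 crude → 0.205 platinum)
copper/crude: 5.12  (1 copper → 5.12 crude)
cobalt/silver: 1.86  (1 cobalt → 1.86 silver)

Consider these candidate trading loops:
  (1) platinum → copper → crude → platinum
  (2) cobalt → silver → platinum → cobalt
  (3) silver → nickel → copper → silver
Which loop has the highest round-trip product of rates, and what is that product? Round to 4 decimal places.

0.9502

(1) 0.789 × 5.12 × 0.205 = 0.82813
(2) 1.86 × 0.387 × 1.32 = 0.95016
(3) 1.84 × 0.157 × 2.74 = 0.79153
Highest is cycle (2) at 0.9502 (≤1, no arbitrage).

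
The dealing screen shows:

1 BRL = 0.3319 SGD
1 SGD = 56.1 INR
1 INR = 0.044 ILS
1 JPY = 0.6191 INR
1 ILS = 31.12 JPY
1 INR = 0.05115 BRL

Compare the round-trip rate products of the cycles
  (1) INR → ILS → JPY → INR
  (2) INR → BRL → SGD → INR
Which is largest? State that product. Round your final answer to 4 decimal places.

(1) 0.044 × 31.12 × 0.6191 = 0.84772
(2) 0.05115 × 0.3319 × 56.1 = 0.95239
Highest is cycle (2) at 0.9524 (≤1, no arbitrage).

0.9524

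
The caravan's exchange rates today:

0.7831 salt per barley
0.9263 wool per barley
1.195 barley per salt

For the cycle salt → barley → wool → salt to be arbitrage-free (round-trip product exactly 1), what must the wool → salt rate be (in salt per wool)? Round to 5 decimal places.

0.90340

Known legs of the cycle: 1.195 × 0.9263 = 1.1069285
For no arbitrage the full-cycle product must be 1, so the missing rate is 1 / 1.1069285 ≈ 0.9034007.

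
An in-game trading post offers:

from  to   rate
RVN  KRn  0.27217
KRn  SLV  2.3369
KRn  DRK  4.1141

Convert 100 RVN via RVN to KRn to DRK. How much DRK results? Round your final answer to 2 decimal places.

100 RVN × 0.27217 = 27.217 KRn
27.217 KRn × 4.1141 = 111.9734597 DRK

111.97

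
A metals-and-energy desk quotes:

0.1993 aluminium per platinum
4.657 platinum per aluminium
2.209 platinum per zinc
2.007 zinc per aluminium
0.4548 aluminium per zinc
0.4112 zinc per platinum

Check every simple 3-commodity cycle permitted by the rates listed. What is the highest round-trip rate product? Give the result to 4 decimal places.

platinum→aluminium→zinc→platinum: 0.1993 × 2.007 × 2.209 = 0.88359
platinum→zinc→aluminium→platinum: 0.4112 × 0.4548 × 4.657 = 0.87092
Maximum is platinum→aluminium→zinc→platinum at 0.8836; no arbitrage — every cycle loses value.

0.8836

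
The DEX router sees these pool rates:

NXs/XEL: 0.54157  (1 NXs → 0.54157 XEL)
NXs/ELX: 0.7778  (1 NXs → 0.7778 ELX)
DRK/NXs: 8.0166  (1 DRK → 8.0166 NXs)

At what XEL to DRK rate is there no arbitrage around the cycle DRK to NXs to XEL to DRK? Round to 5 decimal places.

0.23033

Known legs of the cycle: 8.0166 × 0.54157 = 4.341550062
For no arbitrage the full-cycle product must be 1, so the missing rate is 1 / 4.341550062 ≈ 0.2303325.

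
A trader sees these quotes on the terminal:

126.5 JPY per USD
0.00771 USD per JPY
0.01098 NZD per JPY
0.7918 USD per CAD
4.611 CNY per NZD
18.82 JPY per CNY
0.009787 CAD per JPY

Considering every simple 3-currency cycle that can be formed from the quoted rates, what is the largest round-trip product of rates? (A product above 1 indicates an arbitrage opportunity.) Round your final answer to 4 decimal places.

0.9803

USD→JPY→CAD→USD: 126.5 × 0.009787 × 0.7918 = 0.98029
NZD→CNY→JPY→NZD: 4.611 × 18.82 × 0.01098 = 0.95283
Maximum is USD→JPY→CAD→USD at 0.9803; no arbitrage — every cycle loses value.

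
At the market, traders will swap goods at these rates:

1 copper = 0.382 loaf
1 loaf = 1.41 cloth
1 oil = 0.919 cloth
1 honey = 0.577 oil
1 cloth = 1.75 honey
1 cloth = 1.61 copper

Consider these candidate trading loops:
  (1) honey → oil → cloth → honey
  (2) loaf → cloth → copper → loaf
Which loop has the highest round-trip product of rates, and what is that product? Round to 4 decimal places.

0.9280

(1) 0.577 × 0.919 × 1.75 = 0.92796
(2) 1.41 × 1.61 × 0.382 = 0.86718
Highest is cycle (1) at 0.9280 (≤1, no arbitrage).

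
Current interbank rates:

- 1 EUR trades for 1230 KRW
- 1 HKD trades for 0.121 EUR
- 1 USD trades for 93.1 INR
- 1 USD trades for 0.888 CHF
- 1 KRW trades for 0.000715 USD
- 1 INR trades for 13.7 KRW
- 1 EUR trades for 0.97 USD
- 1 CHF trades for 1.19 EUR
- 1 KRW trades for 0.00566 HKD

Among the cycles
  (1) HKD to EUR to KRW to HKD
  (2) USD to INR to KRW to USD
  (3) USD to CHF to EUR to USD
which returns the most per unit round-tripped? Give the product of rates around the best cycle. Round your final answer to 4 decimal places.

(1) 0.121 × 1230 × 0.00566 = 0.84238
(2) 93.1 × 13.7 × 0.000715 = 0.91196
(3) 0.888 × 1.19 × 0.97 = 1.02502
Highest is cycle (3) at 1.0250 (>1, arbitrage).

1.0250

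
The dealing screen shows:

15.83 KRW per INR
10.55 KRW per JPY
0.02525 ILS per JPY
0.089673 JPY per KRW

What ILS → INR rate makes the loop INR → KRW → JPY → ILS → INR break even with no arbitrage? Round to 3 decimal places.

Known legs of the cycle: 15.83 × 0.089673 × 0.02525 = 0.0358429706475
For no arbitrage the full-cycle product must be 1, so the missing rate is 1 / 0.0358429706475 ≈ 27.89947.

27.899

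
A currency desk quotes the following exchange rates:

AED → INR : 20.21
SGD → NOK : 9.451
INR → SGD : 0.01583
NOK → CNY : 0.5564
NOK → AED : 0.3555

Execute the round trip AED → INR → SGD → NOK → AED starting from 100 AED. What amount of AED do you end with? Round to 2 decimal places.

100 AED × 20.21 = 2021 INR
2021 INR × 0.01583 = 31.99243 SGD
31.99243 SGD × 9.451 = 302.36045593 NOK
302.36045593 NOK × 0.3555 = 107.489142083115 AED

107.49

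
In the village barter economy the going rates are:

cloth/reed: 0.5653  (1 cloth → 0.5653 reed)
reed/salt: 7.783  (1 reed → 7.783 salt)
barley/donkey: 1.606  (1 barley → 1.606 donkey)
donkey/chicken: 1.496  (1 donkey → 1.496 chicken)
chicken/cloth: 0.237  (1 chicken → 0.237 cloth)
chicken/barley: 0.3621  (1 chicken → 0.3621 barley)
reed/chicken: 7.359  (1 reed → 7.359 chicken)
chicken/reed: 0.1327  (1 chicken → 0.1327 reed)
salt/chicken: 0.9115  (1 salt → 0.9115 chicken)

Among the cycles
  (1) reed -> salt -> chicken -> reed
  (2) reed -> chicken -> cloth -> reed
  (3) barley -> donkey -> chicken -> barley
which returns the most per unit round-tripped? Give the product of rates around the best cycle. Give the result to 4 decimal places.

(1) 7.783 × 0.9115 × 0.1327 = 0.94140
(2) 7.359 × 0.237 × 0.5653 = 0.98593
(3) 1.606 × 1.496 × 0.3621 = 0.86997
Highest is cycle (2) at 0.9859 (≤1, no arbitrage).

0.9859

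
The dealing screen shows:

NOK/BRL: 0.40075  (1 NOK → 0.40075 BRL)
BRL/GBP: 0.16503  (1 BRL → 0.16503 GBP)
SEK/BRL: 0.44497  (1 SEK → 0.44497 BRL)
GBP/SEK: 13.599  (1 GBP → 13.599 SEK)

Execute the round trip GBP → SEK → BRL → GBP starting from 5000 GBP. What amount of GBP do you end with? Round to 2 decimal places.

5000 GBP × 13.599 = 67995 SEK
67995 SEK × 0.44497 = 30255.73515 BRL
30255.73515 BRL × 0.16503 = 4993.1039718045 GBP

4993.10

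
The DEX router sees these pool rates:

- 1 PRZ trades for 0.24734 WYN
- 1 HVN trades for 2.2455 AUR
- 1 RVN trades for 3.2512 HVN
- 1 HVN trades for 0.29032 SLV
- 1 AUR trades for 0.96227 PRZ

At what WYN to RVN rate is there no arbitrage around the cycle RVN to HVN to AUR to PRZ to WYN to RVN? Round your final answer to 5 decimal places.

0.57551

Known legs of the cycle: 3.2512 × 2.2455 × 0.96227 × 0.24734 = 1.73759296041808128
For no arbitrage the full-cycle product must be 1, so the missing rate is 1 / 1.73759296041808128 ≈ 0.5755088.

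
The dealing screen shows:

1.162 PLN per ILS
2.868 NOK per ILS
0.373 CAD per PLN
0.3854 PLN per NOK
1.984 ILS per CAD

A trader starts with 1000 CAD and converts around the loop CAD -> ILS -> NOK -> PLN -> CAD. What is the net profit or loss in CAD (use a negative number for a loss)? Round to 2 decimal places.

1000 CAD × 1.984 = 1984 ILS
1984 ILS × 2.868 = 5690.112 NOK
5690.112 NOK × 0.3854 = 2192.9691648 PLN
2192.9691648 PLN × 0.373 = 817.9774984704 CAD
Net change: 817.9774984704 − 1000 = -182.0225015296 CAD

-182.02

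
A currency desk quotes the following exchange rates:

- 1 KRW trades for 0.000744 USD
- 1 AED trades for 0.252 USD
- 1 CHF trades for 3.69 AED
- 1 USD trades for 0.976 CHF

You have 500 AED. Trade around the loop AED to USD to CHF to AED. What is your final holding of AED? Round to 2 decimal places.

500 AED × 0.252 = 126 USD
126 USD × 0.976 = 122.976 CHF
122.976 CHF × 3.69 = 453.78144 AED

453.78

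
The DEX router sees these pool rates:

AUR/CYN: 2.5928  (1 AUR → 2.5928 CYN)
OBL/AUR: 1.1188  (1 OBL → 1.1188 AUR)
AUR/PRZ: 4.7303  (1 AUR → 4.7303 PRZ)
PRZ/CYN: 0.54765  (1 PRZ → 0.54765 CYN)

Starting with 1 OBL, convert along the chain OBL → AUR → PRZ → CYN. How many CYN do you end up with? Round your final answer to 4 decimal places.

1 OBL × 1.1188 = 1.1188 AUR
1.1188 AUR × 4.7303 = 5.29225964 PRZ
5.29225964 PRZ × 0.54765 = 2.898305991846 CYN

2.8983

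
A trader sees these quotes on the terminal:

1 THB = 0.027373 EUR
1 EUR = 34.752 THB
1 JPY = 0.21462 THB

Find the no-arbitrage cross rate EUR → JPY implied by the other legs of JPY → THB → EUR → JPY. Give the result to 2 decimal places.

170.22

Known legs of the cycle: 0.21462 × 0.027373 = 0.00587479326
For no arbitrage the full-cycle product must be 1, so the missing rate is 1 / 0.00587479326 ≈ 170.2188.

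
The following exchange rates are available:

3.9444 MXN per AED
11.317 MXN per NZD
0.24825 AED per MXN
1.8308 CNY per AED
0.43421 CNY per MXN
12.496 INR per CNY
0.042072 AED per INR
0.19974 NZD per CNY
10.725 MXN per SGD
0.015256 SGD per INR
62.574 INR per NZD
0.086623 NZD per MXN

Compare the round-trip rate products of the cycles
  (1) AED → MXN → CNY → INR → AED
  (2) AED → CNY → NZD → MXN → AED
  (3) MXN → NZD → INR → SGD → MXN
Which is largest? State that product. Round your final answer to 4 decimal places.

1.0274

(1) 3.9444 × 0.43421 × 12.496 × 0.042072 = 0.90042
(2) 1.8308 × 0.19974 × 11.317 × 0.24825 = 1.02737
(3) 0.086623 × 62.574 × 0.015256 × 10.725 = 0.88688
Highest is cycle (2) at 1.0274 (>1, arbitrage).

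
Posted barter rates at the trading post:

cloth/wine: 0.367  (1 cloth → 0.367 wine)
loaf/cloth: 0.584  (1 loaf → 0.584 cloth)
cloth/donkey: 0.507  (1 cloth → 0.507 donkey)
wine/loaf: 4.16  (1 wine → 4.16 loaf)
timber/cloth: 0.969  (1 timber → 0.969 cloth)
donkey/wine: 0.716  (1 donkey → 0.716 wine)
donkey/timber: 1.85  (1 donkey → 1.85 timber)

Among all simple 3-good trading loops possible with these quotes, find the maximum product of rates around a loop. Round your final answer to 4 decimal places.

cloth→donkey→timber→cloth: 0.507 × 1.85 × 0.969 = 0.90887
cloth→wine→loaf→cloth: 0.367 × 4.16 × 0.584 = 0.89160
Maximum is cloth→donkey→timber→cloth at 0.9089; no arbitrage — every cycle loses value.

0.9089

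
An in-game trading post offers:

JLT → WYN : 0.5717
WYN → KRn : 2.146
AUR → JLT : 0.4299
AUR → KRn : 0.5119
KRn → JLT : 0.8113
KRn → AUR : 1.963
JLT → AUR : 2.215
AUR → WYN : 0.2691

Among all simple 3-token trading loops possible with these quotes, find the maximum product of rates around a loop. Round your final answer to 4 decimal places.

1.1336

WYN→KRn→AUR→WYN: 2.146 × 1.963 × 0.2691 = 1.13361
WYN→KRn→JLT→WYN: 2.146 × 0.8113 × 0.5717 = 0.99536
AUR→KRn→JLT→AUR: 0.5119 × 0.8113 × 2.215 = 0.91990
Maximum is WYN→KRn→AUR→WYN at 1.1336; arbitrage exists.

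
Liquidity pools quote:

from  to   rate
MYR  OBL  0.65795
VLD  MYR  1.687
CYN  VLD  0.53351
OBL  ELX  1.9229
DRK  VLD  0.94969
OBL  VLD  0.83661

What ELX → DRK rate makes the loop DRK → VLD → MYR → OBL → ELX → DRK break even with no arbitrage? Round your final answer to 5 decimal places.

Known legs of the cycle: 0.94969 × 1.687 × 0.65795 × 1.9229 = 2.02696634691614665
For no arbitrage the full-cycle product must be 1, so the missing rate is 1 / 2.02696634691614665 ≈ 0.4933481.

0.49335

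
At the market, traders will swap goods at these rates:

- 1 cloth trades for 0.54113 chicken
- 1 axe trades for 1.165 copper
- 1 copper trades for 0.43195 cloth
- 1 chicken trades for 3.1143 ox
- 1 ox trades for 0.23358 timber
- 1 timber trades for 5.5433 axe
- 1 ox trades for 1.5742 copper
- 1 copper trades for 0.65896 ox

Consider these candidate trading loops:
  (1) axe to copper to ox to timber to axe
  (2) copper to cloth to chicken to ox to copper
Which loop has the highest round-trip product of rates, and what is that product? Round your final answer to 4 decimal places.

1.1459

(1) 1.165 × 0.65896 × 0.23358 × 5.5433 = 0.99401
(2) 0.43195 × 0.54113 × 3.1143 × 1.5742 = 1.14592
Highest is cycle (2) at 1.1459 (>1, arbitrage).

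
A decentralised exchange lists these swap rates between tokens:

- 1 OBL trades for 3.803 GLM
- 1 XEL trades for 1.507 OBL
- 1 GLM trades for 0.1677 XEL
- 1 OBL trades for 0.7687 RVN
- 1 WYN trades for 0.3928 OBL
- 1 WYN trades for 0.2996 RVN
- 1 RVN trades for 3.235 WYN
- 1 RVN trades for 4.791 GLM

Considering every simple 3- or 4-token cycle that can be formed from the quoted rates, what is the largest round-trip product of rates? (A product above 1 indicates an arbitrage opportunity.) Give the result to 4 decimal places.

OBL→RVN→WYN→OBL: 0.7687 × 3.235 × 0.3928 = 0.97679
OBL→GLM→XEL→OBL: 3.803 × 0.1677 × 1.507 = 0.96111
OBL→RVN→GLM→XEL→OBL: 0.7687 × 4.791 × 0.1677 × 1.507 = 0.93074
Maximum is OBL→RVN→WYN→OBL at 0.9768; no arbitrage — every cycle loses value.

0.9768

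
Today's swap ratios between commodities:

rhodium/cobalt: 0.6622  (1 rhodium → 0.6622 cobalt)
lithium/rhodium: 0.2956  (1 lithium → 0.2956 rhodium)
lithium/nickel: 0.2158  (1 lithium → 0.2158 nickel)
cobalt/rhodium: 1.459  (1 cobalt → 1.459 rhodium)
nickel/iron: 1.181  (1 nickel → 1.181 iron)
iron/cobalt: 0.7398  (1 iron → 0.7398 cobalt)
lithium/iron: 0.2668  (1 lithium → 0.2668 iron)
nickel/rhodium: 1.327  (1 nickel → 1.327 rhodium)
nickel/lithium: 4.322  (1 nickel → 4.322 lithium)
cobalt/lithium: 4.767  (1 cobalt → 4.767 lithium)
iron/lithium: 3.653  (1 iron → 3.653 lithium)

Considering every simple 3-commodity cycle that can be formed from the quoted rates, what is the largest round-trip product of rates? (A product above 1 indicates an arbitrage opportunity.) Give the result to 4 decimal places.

0.9409

cobalt→lithium→iron→cobalt: 4.767 × 0.2668 × 0.7398 = 0.94090
cobalt→lithium→rhodium→cobalt: 4.767 × 0.2956 × 0.6622 = 0.93312
nickel→iron→lithium→nickel: 1.181 × 3.653 × 0.2158 = 0.93100
Maximum is cobalt→lithium→iron→cobalt at 0.9409; no arbitrage — every cycle loses value.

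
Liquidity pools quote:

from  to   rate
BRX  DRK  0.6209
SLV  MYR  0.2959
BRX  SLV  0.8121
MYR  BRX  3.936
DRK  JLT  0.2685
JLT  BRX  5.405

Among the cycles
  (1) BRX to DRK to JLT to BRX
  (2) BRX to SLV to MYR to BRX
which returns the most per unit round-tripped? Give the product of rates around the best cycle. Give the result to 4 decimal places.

0.9458

(1) 0.6209 × 0.2685 × 5.405 = 0.90108
(2) 0.8121 × 0.2959 × 3.936 = 0.94582
Highest is cycle (2) at 0.9458 (≤1, no arbitrage).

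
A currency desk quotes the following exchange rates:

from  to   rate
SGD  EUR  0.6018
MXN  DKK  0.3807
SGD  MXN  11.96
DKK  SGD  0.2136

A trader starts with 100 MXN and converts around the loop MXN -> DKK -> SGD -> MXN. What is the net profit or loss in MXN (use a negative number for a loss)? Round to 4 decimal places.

100 MXN × 0.3807 = 38.07 DKK
38.07 DKK × 0.2136 = 8.131752 SGD
8.131752 SGD × 11.96 = 97.25575392 MXN
Net change: 97.25575392 − 100 = -2.74424608 MXN

-2.7442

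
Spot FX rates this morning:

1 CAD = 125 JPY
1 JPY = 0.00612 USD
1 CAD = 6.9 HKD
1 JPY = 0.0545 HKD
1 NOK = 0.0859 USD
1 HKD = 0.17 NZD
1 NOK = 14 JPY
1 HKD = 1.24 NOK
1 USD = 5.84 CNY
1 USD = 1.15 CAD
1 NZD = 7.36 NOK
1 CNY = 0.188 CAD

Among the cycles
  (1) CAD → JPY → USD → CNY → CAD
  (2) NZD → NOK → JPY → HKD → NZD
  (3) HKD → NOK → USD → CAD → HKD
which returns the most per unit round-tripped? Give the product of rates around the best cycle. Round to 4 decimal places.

(1) 125 × 0.00612 × 5.84 × 0.188 = 0.83991
(2) 7.36 × 14 × 0.0545 × 0.17 = 0.95467
(3) 1.24 × 0.0859 × 1.15 × 6.9 = 0.84520
Highest is cycle (2) at 0.9547 (≤1, no arbitrage).

0.9547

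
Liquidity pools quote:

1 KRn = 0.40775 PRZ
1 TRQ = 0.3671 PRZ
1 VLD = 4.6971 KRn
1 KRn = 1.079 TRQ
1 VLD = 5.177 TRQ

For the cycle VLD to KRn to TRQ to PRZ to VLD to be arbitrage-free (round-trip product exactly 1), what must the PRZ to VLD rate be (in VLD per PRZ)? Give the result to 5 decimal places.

0.53748

Known legs of the cycle: 4.6971 × 1.079 × 0.3671 = 1.86052553739
For no arbitrage the full-cycle product must be 1, so the missing rate is 1 / 1.86052553739 ≈ 0.5374825.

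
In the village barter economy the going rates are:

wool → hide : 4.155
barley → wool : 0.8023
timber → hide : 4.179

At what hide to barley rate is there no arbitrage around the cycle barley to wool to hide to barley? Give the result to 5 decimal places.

Known legs of the cycle: 0.8023 × 4.155 = 3.3335565
For no arbitrage the full-cycle product must be 1, so the missing rate is 1 / 3.3335565 ≈ 0.2999799.

0.29998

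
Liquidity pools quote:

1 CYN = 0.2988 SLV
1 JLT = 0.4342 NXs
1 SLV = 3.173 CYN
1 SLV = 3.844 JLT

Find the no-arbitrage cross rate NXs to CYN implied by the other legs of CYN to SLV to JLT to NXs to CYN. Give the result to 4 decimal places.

Known legs of the cycle: 0.2988 × 3.844 × 0.4342 = 0.49871656224
For no arbitrage the full-cycle product must be 1, so the missing rate is 1 / 0.49871656224 ≈ 2.005147.

2.0051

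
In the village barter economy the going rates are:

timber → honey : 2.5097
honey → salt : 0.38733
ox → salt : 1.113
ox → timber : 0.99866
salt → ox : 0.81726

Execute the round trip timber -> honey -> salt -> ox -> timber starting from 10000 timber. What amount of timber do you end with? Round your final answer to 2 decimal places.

10000 timber × 2.5097 = 25097 honey
25097 honey × 0.38733 = 9720.82101 salt
9720.82101 salt × 0.81726 = 7944.4381786326 ox
7944.4381786326 ox × 0.99866 = 7933.792631473232316 timber

7933.79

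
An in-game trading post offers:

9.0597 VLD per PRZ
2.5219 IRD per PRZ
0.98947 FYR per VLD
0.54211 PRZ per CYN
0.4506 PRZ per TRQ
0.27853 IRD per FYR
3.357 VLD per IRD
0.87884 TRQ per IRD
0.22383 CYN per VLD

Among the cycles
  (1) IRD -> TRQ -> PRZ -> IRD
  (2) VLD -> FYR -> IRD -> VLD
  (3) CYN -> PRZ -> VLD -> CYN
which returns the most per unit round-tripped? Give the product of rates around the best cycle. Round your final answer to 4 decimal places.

1.0993

(1) 0.87884 × 0.4506 × 2.5219 = 0.99869
(2) 0.98947 × 0.27853 × 3.357 = 0.92518
(3) 0.54211 × 9.0597 × 0.22383 = 1.09931
Highest is cycle (3) at 1.0993 (>1, arbitrage).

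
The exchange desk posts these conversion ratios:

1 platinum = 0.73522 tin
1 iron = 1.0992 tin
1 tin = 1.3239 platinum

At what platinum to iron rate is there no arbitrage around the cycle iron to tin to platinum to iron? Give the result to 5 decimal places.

0.68718

Known legs of the cycle: 1.0992 × 1.3239 = 1.45523088
For no arbitrage the full-cycle product must be 1, so the missing rate is 1 / 1.45523088 ≈ 0.6871762.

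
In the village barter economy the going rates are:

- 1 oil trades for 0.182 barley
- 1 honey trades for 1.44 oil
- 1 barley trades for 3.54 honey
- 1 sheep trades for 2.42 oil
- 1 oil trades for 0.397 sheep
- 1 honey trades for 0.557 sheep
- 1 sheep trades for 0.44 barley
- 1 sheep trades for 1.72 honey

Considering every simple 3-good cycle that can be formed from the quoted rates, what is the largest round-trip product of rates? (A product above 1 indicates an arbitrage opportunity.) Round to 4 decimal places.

0.9833

honey→oil→sheep→honey: 1.44 × 0.397 × 1.72 = 0.98329
honey→oil→barley→honey: 1.44 × 0.182 × 3.54 = 0.92776
honey→sheep→barley→honey: 0.557 × 0.44 × 3.54 = 0.86758
Maximum is honey→oil→sheep→honey at 0.9833; no arbitrage — every cycle loses value.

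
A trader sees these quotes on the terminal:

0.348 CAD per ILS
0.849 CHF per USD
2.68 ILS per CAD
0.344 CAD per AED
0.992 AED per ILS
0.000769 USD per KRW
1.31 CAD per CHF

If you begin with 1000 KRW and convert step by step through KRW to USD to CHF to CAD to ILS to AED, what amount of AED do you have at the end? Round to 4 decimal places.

2.2738

1000 KRW × 0.000769 = 0.769 USD
0.769 USD × 0.849 = 0.652881 CHF
0.652881 CHF × 1.31 = 0.85527411 CAD
0.85527411 CAD × 2.68 = 2.2921346148 ILS
2.2921346148 ILS × 0.992 = 2.2737975378816 AED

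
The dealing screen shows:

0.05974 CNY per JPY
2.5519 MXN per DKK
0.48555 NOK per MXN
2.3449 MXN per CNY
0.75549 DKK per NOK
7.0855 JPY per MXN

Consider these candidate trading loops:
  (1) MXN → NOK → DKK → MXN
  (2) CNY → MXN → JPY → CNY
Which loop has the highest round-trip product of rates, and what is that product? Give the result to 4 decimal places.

0.9926

(1) 0.48555 × 0.75549 × 2.5519 = 0.93611
(2) 2.3449 × 7.0855 × 0.05974 = 0.99257
Highest is cycle (2) at 0.9926 (≤1, no arbitrage).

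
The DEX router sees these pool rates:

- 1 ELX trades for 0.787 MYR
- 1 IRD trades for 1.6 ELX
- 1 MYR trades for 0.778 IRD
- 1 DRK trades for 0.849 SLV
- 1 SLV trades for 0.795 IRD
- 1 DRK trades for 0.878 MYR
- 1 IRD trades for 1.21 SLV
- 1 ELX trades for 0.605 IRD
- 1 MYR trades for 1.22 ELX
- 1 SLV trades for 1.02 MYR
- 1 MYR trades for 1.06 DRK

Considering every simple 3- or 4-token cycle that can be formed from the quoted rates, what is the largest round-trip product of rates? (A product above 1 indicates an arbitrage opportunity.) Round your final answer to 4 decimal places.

MYR→IRD→ELX→MYR: 0.778 × 1.6 × 0.787 = 0.97966
SLV→MYR→IRD→SLV: 1.02 × 0.778 × 1.21 = 0.96021
SLV→MYR→DRK→SLV: 1.02 × 1.06 × 0.849 = 0.91794
SLV→MYR→ELX→IRD→SLV: 1.02 × 1.22 × 0.605 × 1.21 = 0.91096
Maximum is MYR→IRD→ELX→MYR at 0.9797; no arbitrage — every cycle loses value.

0.9797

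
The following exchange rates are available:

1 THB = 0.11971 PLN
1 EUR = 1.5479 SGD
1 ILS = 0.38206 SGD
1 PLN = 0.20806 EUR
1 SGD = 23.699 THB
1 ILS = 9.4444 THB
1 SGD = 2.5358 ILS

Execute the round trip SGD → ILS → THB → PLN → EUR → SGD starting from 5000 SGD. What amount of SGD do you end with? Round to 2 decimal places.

5000 SGD × 2.5358 = 12679 ILS
12679 ILS × 9.4444 = 119745.5476 THB
119745.5476 THB × 0.11971 = 14334.739503196 PLN
14334.739503196 PLN × 0.20806 = 2982.48590103495976 EUR
2982.48590103495976 EUR × 1.5479 = 4616.589926212014212504 SGD

4616.59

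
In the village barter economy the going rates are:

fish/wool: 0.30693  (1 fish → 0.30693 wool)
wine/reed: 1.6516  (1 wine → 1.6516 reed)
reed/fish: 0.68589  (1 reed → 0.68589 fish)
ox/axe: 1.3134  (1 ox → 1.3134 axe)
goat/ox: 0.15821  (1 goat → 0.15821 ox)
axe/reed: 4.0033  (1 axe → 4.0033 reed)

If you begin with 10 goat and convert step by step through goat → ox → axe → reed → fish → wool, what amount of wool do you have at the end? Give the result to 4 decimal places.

10 goat × 0.15821 = 1.5821 ox
1.5821 ox × 1.3134 = 2.07793014 axe
2.07793014 axe × 4.0033 = 8.318577729462 reed
8.318577729462 reed × 0.68589 = 5.70562927886069118 fish
5.70562927886069118 fish × 0.30693 = 1.7512287945607119438774 wool

1.7512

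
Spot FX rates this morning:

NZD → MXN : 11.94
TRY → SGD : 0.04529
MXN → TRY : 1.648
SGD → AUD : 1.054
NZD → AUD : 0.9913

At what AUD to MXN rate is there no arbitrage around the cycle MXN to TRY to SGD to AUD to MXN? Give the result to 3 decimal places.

12.712

Known legs of the cycle: 1.648 × 0.04529 × 1.054 = 0.07866836768
For no arbitrage the full-cycle product must be 1, so the missing rate is 1 / 0.07866836768 ≈ 12.71159.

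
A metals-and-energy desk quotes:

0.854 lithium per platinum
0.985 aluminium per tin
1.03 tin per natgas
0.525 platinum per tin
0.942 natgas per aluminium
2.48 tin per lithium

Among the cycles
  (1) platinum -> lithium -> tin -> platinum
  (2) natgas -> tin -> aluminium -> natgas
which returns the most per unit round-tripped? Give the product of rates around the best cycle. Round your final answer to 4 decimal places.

(1) 0.854 × 2.48 × 0.525 = 1.11191
(2) 1.03 × 0.985 × 0.942 = 0.95571
Highest is cycle (1) at 1.1119 (>1, arbitrage).

1.1119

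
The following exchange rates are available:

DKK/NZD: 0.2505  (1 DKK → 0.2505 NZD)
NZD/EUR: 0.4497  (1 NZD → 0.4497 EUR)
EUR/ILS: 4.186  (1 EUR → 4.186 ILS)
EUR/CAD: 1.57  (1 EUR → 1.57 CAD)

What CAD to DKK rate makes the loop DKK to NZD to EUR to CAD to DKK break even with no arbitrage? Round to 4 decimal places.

Known legs of the cycle: 0.2505 × 0.4497 × 1.57 = 0.1768602645
For no arbitrage the full-cycle product must be 1, so the missing rate is 1 / 0.1768602645 ≈ 5.654181.

5.6542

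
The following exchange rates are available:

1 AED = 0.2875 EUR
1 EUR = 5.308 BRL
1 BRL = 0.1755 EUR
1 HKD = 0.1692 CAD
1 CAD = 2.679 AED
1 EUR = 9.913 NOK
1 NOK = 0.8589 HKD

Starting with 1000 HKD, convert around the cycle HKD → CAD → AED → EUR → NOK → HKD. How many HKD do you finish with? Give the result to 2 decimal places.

1000 HKD × 0.1692 = 169.2 CAD
169.2 CAD × 2.679 = 453.2868 AED
453.2868 AED × 0.2875 = 130.319955 EUR
130.319955 EUR × 9.913 = 1291.861713915 NOK
1291.861713915 NOK × 0.8589 = 1109.5800260815935 HKD

1109.58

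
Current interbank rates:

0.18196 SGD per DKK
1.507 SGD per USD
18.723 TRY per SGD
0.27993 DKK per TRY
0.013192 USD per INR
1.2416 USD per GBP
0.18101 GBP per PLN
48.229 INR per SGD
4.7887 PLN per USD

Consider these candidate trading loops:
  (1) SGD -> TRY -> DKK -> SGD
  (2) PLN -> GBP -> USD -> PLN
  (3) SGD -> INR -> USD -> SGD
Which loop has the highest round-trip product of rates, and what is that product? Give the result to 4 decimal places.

1.0762

(1) 18.723 × 0.27993 × 0.18196 = 0.95368
(2) 0.18101 × 1.2416 × 4.7887 = 1.07622
(3) 48.229 × 0.013192 × 1.507 = 0.95881
Highest is cycle (2) at 1.0762 (>1, arbitrage).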